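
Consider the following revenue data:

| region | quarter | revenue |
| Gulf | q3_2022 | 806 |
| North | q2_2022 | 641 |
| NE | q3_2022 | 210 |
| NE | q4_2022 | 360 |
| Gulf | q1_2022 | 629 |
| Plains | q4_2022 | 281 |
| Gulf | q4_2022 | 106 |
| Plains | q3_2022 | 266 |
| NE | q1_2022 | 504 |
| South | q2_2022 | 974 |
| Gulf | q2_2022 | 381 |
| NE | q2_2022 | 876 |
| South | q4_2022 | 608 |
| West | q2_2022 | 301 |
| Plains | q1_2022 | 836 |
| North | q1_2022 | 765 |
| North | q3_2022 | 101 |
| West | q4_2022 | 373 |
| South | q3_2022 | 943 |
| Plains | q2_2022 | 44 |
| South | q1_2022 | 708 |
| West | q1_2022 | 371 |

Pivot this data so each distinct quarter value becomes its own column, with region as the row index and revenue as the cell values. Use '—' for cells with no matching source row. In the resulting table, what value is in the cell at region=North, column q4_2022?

—

No long-format row has region=North and quarter=q4_2022, so the cell is —.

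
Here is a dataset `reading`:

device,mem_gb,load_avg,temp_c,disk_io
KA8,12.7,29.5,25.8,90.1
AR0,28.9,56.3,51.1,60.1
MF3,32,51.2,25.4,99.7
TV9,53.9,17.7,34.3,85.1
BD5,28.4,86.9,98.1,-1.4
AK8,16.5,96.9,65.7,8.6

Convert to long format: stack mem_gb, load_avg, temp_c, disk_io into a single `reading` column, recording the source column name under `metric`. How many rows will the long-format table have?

24

6 device values × 4 melted columns = 24 rows.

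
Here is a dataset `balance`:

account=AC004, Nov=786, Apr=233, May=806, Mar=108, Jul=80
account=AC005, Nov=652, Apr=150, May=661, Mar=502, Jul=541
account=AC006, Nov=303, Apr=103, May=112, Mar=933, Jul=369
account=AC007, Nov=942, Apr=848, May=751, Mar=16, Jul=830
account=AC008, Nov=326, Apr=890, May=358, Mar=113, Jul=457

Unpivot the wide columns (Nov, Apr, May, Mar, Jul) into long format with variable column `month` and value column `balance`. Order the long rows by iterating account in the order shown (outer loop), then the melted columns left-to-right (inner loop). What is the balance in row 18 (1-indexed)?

751

25 rows total (5 × 5). Row 18: index ⌊(18-1)/5⌋ = 3 into account → AC007; (18-1) mod 5 = 2 into the melted columns → May.
So row 18 is (AC007, May, 751); balance = 751.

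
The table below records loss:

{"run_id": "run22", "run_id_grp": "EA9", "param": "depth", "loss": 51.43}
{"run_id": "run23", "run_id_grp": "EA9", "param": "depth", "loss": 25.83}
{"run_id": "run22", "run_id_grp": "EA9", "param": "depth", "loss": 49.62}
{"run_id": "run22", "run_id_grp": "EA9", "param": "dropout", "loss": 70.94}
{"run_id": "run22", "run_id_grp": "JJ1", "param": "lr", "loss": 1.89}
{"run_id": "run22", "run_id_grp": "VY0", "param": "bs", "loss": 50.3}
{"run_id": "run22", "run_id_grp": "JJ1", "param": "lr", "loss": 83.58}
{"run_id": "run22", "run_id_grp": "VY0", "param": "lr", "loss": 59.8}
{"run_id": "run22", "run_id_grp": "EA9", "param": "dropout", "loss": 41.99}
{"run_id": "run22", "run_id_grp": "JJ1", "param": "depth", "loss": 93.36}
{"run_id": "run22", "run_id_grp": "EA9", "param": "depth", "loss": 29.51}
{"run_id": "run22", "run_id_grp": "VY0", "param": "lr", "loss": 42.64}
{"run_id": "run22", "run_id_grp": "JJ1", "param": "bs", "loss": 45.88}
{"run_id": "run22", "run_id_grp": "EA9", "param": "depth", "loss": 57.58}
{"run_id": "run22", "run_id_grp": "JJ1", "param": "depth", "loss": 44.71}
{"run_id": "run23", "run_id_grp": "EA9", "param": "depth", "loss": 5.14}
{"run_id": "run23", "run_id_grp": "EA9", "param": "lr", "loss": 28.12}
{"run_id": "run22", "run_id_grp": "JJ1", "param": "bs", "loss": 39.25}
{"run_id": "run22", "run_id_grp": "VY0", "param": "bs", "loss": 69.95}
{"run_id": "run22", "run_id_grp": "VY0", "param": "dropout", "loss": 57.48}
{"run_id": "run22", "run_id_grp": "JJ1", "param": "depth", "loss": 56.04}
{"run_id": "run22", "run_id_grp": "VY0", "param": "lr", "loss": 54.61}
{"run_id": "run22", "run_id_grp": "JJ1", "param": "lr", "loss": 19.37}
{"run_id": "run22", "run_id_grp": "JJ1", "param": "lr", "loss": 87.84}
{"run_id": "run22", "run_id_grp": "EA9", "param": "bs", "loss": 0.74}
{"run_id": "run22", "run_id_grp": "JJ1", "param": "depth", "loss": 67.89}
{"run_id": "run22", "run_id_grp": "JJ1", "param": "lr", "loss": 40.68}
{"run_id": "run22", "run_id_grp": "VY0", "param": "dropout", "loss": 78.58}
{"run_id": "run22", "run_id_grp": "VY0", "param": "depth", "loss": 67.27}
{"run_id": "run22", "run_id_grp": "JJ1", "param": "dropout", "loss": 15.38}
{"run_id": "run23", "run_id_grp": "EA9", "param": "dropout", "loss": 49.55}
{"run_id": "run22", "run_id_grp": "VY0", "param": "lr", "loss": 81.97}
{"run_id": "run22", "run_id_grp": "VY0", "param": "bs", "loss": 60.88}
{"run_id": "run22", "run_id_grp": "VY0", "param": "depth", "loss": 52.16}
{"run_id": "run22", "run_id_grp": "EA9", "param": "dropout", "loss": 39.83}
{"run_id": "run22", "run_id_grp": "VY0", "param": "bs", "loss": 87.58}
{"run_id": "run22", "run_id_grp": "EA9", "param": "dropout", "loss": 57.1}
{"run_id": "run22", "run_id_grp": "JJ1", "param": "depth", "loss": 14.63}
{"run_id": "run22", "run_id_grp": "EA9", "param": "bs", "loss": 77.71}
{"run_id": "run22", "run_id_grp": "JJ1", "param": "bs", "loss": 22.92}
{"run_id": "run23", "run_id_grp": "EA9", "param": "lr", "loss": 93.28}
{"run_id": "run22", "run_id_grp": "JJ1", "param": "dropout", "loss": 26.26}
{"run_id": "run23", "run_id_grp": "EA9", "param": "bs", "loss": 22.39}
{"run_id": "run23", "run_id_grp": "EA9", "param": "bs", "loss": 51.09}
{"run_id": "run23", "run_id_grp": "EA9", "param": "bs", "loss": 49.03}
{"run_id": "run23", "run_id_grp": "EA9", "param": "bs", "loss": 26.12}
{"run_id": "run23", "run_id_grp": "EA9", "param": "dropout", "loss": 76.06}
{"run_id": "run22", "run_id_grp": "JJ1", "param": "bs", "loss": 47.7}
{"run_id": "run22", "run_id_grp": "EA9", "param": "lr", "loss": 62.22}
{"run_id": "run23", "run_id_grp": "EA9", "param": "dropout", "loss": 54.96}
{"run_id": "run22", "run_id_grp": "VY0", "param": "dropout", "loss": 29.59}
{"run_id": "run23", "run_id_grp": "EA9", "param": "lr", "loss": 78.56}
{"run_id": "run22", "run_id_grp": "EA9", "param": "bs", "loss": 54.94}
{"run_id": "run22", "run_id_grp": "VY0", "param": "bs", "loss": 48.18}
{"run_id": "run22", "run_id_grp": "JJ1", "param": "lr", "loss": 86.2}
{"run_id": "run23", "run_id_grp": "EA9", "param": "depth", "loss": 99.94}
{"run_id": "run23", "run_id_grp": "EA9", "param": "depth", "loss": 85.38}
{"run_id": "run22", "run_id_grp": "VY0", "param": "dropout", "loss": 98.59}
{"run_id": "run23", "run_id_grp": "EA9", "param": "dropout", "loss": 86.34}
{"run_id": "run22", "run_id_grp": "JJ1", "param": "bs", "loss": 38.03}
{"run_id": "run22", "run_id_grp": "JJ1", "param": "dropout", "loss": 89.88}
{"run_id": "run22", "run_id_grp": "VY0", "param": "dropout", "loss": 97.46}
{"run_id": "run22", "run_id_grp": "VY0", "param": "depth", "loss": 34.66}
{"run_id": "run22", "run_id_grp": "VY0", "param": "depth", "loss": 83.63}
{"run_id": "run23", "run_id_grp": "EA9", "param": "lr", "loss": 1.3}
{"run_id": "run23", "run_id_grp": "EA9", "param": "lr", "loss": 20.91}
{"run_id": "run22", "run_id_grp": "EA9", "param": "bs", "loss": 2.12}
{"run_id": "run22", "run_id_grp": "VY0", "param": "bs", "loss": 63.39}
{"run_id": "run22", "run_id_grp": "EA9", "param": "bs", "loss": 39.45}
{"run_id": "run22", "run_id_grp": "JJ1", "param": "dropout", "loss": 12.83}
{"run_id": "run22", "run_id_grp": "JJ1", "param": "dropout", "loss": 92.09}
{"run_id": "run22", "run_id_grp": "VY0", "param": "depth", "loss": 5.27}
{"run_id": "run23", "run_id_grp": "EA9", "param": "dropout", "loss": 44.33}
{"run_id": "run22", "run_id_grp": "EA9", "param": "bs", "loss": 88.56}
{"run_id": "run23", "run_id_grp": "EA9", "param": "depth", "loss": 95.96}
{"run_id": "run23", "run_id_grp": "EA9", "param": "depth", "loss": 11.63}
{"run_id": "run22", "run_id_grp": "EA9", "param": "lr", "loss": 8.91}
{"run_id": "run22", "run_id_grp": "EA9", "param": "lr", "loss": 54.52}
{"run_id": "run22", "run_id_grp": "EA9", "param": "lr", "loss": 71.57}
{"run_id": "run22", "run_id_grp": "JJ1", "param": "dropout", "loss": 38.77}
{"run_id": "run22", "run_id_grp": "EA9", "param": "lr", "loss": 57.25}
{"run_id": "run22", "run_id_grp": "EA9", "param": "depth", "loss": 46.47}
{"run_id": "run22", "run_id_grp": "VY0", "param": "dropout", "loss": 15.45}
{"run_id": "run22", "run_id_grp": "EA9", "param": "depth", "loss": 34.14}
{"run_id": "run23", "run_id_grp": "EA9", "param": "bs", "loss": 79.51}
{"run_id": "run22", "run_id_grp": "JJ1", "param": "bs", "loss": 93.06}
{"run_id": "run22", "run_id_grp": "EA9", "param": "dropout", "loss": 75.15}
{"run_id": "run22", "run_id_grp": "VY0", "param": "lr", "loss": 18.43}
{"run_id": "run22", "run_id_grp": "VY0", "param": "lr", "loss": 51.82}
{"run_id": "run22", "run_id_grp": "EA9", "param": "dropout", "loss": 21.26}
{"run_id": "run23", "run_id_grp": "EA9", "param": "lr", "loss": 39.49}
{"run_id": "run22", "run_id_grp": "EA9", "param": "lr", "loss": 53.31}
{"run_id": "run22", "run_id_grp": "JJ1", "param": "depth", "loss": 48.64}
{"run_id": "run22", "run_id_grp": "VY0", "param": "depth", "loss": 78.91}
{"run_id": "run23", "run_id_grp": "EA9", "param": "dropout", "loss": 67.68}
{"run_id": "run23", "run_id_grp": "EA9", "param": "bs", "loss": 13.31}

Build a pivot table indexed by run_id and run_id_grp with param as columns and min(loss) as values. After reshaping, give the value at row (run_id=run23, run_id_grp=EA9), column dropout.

44.33

Rows with run_id=run23, run_id_grp=EA9 and param=dropout: loss values are 49.55, 76.06, 54.96, 86.34, 44.33, 67.68.
min(49.55, 76.06, 54.96, 86.34, 44.33, 67.68) = 44.33.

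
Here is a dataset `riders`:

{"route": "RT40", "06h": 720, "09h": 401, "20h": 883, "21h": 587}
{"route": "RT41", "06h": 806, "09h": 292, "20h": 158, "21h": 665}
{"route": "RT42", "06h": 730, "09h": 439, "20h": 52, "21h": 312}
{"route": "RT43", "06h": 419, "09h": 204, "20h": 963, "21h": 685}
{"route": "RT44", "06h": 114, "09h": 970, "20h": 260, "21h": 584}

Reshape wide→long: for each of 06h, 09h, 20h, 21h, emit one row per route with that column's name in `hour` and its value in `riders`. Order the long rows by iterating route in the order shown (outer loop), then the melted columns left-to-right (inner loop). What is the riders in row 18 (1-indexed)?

20 rows total (5 × 4). Row 18: index ⌊(18-1)/4⌋ = 4 into route → RT44; (18-1) mod 4 = 1 into the melted columns → 09h.
So row 18 is (RT44, 09h, 970); riders = 970.

970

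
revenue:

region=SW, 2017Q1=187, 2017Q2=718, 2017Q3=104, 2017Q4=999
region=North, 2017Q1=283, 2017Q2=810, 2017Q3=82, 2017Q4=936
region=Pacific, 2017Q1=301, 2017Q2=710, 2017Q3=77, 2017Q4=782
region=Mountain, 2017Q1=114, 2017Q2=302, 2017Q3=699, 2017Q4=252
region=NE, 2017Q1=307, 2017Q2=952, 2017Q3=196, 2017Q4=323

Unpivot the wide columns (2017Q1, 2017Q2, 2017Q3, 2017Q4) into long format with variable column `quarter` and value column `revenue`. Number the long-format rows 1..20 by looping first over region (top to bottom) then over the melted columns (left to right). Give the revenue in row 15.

20 rows total (5 × 4). Row 15: index ⌊(15-1)/4⌋ = 3 into region → Mountain; (15-1) mod 4 = 2 into the melted columns → 2017Q3.
So row 15 is (Mountain, 2017Q3, 699); revenue = 699.

699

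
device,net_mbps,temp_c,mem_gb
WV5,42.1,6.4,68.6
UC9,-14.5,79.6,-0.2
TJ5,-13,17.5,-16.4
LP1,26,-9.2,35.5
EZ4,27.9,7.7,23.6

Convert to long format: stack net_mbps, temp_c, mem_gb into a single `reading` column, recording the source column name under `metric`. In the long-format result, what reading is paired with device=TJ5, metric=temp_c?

17.5

Unpivoting turns each (device, wide-column) pair into one long row.
The wide cell at row TJ5, column temp_c holds 17.5, so the long row (TJ5, temp_c) has reading=17.5.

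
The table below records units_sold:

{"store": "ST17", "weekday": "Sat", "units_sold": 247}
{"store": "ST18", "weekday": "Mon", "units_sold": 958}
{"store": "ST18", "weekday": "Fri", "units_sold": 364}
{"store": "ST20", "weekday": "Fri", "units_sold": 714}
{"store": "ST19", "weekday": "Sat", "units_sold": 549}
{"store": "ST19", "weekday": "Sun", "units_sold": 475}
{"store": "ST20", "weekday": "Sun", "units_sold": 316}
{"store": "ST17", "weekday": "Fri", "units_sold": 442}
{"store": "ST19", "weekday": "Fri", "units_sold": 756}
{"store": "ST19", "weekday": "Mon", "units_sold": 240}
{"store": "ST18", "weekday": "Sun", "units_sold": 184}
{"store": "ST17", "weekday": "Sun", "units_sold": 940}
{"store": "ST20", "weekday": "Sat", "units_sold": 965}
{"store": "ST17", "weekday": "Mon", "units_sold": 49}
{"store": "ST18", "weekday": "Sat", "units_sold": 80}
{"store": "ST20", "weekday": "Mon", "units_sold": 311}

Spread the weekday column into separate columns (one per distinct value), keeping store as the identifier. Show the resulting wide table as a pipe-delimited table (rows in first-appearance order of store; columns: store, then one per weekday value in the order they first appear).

| store | Sat | Mon | Fri | Sun |
| ST17 | 247 | 49 | 442 | 940 |
| ST18 | 80 | 958 | 364 | 184 |
| ST20 | 965 | 311 | 714 | 316 |
| ST19 | 549 | 240 | 756 | 475 |

Columns: store plus the 4 distinct weekday values (Sat, Mon, Fri, Sun).
For example, row ST17 column Sat takes units_sold=247 from the long row (ST17, Sat).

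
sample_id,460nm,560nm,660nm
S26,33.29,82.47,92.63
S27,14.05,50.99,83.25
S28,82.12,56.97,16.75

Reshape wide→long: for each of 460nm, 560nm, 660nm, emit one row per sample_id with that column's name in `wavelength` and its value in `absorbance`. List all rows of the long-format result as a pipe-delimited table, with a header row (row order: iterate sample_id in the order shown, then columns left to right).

Each (sample_id, column) pair becomes one row: 3 × 3 = 9 rows.
For example, (S26, 460nm) → absorbance=33.29.

| sample_id | wavelength | absorbance |
| S26 | 460nm | 33.29 |
| S26 | 560nm | 82.47 |
| S26 | 660nm | 92.63 |
| S27 | 460nm | 14.05 |
| S27 | 560nm | 50.99 |
| S27 | 660nm | 83.25 |
| S28 | 460nm | 82.12 |
| S28 | 560nm | 56.97 |
| S28 | 660nm | 16.75 |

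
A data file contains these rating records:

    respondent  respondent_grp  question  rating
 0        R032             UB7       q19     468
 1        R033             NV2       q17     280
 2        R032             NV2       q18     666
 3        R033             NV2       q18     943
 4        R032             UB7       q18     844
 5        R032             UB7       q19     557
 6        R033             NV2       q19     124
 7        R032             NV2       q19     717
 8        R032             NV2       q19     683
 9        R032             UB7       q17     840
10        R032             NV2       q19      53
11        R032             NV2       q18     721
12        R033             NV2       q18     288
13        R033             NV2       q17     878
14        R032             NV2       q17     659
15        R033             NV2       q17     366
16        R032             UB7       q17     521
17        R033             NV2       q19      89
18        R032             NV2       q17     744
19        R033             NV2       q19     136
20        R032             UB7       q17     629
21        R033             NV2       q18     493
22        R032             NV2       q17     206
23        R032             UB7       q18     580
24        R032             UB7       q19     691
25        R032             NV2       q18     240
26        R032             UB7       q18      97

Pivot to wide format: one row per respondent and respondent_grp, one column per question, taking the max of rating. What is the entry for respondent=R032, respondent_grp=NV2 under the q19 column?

Rows with respondent=R032, respondent_grp=NV2 and question=q19: rating values are 717, 683, 53.
max(717, 683, 53) = 717.

717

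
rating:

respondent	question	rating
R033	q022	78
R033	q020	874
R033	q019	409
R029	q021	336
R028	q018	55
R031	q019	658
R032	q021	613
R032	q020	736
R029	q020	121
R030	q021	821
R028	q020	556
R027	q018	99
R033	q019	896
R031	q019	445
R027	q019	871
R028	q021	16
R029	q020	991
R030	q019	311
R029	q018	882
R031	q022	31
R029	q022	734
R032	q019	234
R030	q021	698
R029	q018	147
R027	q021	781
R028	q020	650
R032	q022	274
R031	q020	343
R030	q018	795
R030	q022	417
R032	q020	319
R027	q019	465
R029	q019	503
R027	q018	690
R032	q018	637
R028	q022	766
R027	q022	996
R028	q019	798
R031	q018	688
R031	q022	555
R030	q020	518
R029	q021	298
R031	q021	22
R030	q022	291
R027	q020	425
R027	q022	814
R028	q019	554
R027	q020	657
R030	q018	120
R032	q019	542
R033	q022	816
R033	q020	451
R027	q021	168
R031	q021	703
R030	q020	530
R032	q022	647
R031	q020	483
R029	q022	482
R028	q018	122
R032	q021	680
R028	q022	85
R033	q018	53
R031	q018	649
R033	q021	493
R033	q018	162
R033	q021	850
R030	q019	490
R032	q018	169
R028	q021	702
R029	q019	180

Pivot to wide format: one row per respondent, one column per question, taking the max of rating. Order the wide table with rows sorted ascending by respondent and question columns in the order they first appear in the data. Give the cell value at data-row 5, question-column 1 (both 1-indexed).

With rows sorted ascending by respondent, row 5 is respondent=R031. question columns in first-appearance order: q022, q020, q019, q021, q018; column 1 is q022.
Long rows with respondent=R031, question=q022: max(31, 555) = 555.

555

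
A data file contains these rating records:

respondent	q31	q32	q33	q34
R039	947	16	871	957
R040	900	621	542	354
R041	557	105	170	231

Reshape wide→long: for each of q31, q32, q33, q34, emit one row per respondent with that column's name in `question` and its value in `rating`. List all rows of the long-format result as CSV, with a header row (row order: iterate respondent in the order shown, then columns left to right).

Each (respondent, column) pair becomes one row: 3 × 4 = 12 rows.
For example, (R039, q31) → rating=947.

respondent,question,rating
R039,q31,947
R039,q32,16
R039,q33,871
R039,q34,957
R040,q31,900
R040,q32,621
R040,q33,542
R040,q34,354
R041,q31,557
R041,q32,105
R041,q33,170
R041,q34,231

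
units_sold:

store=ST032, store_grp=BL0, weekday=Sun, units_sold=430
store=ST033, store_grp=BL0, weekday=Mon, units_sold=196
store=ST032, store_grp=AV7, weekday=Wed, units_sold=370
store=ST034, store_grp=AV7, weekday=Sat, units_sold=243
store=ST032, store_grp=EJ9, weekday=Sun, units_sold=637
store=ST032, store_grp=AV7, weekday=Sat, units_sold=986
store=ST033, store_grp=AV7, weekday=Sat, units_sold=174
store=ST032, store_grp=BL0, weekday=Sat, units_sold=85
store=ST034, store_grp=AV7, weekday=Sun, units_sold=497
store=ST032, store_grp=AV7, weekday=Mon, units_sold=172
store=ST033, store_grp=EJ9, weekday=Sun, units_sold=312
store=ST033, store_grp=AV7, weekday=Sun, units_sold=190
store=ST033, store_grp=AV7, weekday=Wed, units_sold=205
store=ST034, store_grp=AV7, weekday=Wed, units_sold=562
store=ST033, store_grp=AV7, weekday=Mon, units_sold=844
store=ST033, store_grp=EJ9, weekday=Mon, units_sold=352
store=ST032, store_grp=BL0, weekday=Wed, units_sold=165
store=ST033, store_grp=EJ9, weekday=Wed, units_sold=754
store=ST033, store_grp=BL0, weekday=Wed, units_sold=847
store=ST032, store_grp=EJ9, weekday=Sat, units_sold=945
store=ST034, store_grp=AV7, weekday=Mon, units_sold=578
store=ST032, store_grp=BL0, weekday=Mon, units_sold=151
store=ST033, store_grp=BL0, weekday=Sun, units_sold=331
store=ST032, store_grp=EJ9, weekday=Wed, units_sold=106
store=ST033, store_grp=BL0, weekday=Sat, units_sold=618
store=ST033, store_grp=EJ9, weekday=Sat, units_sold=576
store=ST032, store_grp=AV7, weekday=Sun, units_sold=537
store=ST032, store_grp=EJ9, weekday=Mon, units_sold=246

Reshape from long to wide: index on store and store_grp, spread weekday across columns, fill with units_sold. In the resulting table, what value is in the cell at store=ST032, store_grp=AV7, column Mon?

172

Wide layout: rows indexed by store and store_grp, columns are the 4 distinct weekday values (Sun, Mon, Wed, Sat).
Cell (store=ST032, store_grp=AV7, weekday=Mon) draws from the long row where store=ST032, store_grp=AV7 and weekday=Mon, which has units_sold=172.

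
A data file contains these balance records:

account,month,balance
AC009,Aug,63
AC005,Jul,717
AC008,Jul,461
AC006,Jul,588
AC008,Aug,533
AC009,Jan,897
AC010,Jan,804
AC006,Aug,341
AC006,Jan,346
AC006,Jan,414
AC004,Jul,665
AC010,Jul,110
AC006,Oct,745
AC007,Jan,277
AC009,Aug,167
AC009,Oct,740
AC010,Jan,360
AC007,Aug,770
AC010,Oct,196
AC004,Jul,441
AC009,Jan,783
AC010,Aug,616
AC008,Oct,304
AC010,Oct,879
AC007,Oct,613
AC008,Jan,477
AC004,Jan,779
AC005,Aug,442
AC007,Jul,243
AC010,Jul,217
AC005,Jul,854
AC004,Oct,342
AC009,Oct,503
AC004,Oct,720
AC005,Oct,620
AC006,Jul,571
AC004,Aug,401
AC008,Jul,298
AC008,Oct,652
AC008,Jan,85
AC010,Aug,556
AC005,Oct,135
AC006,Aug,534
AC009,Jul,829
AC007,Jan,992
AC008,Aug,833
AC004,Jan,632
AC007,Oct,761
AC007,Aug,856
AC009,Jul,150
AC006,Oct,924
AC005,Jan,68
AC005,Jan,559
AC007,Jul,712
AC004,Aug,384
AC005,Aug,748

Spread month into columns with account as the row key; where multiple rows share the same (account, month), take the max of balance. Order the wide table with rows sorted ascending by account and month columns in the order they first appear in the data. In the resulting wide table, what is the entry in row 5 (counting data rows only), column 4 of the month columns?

With rows sorted ascending by account, row 5 is account=AC008. month columns in first-appearance order: Aug, Jul, Jan, Oct; column 4 is Oct.
Long rows with account=AC008, month=Oct: max(304, 652) = 652.

652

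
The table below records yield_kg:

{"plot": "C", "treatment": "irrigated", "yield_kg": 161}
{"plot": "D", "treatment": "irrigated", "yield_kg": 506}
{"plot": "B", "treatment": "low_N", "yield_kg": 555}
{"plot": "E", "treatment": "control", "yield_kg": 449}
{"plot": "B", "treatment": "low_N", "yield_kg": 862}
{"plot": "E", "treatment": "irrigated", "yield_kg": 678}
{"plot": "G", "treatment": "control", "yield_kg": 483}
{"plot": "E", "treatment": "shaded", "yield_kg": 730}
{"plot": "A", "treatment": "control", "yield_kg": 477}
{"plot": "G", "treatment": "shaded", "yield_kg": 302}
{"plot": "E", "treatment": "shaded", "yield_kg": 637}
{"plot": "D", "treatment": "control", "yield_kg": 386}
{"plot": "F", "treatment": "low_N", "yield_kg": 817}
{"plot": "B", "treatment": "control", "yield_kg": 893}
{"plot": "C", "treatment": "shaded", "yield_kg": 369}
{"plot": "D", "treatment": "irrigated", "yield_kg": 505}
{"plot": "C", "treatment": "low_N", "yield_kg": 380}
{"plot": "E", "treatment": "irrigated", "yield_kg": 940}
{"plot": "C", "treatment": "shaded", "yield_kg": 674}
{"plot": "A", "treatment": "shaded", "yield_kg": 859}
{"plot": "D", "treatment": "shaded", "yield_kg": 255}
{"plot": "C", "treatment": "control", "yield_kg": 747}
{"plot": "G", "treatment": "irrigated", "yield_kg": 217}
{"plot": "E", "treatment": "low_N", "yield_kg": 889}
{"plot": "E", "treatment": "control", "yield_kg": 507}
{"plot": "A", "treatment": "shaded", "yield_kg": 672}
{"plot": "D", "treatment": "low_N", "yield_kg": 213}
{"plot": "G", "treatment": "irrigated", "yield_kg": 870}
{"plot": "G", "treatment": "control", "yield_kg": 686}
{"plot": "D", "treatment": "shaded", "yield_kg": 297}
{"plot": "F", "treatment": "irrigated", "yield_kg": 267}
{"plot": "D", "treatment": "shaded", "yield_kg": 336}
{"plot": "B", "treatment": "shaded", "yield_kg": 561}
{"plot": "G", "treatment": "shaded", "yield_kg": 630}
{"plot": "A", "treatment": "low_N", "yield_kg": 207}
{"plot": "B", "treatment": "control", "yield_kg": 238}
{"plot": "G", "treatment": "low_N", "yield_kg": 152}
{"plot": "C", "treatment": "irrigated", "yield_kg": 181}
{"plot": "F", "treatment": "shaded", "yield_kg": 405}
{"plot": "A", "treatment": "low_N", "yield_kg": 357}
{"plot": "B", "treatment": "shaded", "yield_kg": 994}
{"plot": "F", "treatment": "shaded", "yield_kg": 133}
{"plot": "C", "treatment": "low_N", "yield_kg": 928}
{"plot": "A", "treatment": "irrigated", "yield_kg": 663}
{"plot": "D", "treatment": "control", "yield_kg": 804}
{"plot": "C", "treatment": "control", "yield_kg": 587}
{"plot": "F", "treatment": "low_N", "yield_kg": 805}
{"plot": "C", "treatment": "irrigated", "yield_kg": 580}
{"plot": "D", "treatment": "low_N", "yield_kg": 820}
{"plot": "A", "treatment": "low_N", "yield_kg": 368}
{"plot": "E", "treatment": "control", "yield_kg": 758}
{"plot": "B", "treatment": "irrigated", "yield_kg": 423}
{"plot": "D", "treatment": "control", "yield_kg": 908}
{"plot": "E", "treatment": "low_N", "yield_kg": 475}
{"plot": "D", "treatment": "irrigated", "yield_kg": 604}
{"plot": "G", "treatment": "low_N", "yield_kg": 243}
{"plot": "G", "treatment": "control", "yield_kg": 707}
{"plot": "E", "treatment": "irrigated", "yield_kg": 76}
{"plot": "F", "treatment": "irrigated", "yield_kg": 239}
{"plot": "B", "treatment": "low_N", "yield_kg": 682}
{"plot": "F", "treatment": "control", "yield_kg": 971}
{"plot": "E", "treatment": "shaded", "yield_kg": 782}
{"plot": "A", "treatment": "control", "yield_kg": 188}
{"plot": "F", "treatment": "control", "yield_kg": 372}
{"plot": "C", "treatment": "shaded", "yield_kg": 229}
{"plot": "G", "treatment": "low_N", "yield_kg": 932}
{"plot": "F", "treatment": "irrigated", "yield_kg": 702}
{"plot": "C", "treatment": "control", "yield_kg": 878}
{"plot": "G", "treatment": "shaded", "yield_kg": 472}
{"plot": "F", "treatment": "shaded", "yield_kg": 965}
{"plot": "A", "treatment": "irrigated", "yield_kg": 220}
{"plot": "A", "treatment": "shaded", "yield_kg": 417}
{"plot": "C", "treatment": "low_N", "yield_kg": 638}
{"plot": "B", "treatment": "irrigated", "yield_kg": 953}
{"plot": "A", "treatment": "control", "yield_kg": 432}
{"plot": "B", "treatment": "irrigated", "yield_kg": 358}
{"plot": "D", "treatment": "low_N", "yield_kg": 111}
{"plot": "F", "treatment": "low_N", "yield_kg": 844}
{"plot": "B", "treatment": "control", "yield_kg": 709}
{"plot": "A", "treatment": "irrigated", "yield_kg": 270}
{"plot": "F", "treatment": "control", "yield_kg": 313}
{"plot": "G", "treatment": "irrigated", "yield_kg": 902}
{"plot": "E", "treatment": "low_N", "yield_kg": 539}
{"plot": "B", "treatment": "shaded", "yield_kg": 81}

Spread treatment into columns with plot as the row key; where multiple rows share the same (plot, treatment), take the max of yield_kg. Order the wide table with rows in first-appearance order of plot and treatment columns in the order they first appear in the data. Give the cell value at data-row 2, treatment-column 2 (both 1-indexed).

With rows in first-appearance order of plot, row 2 is plot=D. treatment columns in first-appearance order: irrigated, low_N, control, shaded; column 2 is low_N.
Long rows with plot=D, treatment=low_N: max(213, 820, 111) = 820.

820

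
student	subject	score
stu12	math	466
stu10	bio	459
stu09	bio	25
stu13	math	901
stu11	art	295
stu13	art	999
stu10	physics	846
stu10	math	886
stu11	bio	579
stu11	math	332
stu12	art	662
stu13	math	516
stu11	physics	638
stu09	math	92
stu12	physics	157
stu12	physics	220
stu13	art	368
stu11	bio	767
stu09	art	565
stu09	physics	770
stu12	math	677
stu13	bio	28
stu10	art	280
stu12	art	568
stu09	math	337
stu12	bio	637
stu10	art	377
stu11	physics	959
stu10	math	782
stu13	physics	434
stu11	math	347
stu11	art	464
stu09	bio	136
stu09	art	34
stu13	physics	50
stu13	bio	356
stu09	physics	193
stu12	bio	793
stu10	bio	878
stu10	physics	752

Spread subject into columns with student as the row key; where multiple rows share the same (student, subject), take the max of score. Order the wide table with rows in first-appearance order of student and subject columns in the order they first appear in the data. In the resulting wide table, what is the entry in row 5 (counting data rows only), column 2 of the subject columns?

767

With rows in first-appearance order of student, row 5 is student=stu11. subject columns in first-appearance order: math, bio, art, physics; column 2 is bio.
Long rows with student=stu11, subject=bio: max(579, 767) = 767.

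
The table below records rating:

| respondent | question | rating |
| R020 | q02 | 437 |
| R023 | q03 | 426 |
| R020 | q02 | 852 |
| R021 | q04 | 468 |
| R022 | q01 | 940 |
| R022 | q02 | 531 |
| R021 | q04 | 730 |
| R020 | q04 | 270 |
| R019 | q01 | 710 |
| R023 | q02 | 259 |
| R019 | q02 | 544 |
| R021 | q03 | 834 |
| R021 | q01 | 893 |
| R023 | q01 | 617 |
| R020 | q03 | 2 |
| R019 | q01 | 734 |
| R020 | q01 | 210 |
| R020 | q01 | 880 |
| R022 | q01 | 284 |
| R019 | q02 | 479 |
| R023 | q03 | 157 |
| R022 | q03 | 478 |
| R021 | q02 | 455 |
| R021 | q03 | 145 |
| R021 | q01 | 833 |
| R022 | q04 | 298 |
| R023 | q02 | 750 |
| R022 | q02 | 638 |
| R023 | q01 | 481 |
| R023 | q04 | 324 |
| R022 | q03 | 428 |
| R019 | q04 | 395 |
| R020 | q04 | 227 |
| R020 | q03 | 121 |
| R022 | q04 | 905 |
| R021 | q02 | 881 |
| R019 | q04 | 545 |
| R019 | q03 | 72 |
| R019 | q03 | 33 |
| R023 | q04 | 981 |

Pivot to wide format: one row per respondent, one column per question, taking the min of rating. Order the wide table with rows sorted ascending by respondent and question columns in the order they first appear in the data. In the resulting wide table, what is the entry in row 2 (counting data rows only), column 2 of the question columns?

With rows sorted ascending by respondent, row 2 is respondent=R020. question columns in first-appearance order: q02, q03, q04, q01; column 2 is q03.
Long rows with respondent=R020, question=q03: min(2, 121) = 2.

2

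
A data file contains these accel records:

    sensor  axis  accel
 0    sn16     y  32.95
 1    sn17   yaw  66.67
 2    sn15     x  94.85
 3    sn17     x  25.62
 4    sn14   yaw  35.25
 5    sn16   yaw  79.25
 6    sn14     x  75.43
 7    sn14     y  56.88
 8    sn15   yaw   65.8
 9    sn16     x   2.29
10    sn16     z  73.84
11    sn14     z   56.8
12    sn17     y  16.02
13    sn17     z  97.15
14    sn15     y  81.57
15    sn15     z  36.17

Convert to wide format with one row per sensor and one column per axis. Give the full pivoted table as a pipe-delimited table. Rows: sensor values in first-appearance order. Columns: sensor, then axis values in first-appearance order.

| sensor | y | yaw | x | z |
| sn16 | 32.95 | 79.25 | 2.29 | 73.84 |
| sn17 | 16.02 | 66.67 | 25.62 | 97.15 |
| sn15 | 81.57 | 65.8 | 94.85 | 36.17 |
| sn14 | 56.88 | 35.25 | 75.43 | 56.8 |

Columns: sensor plus the 4 distinct axis values (y, yaw, x, z).
For example, row sn16 column y takes accel=32.95 from the long row (sn16, y).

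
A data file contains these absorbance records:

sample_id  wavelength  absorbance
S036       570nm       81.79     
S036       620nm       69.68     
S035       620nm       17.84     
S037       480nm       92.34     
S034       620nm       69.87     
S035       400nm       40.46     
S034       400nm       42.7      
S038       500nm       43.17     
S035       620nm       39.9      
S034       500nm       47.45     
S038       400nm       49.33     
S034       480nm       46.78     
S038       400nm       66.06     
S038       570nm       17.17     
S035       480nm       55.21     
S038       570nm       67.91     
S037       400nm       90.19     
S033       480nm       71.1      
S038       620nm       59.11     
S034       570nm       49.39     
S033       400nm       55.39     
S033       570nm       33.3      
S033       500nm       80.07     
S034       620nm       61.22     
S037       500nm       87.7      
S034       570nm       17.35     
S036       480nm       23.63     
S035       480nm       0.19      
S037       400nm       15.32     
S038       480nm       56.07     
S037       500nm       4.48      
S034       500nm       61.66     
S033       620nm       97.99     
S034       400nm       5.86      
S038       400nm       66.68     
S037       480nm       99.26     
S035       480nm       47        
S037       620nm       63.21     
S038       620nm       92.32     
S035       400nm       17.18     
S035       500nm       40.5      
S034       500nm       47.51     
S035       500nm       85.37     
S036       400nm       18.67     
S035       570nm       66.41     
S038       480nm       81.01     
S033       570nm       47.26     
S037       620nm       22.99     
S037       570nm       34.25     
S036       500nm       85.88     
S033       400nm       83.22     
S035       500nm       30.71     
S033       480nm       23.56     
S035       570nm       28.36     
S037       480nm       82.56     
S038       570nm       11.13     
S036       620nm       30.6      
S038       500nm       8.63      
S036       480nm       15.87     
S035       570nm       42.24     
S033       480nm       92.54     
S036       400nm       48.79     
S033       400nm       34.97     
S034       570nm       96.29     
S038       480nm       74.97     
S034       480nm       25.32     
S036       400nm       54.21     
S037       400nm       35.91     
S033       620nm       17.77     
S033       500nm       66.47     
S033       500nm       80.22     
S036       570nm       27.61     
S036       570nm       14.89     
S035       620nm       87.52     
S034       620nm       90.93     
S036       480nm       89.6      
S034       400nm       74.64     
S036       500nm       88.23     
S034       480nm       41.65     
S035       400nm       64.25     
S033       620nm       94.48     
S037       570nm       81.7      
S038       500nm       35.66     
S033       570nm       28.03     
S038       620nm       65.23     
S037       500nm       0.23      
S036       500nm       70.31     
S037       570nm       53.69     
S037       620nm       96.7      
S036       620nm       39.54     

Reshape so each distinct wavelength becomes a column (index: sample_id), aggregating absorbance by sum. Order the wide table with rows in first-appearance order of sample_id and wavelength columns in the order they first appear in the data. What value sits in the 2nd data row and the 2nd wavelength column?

145.26

With rows in first-appearance order of sample_id, row 2 is sample_id=S035. wavelength columns in first-appearance order: 570nm, 620nm, 480nm, 400nm, 500nm; column 2 is 620nm.
Long rows with sample_id=S035, wavelength=620nm: 17.84 + 39.9 + 87.52 = 145.26.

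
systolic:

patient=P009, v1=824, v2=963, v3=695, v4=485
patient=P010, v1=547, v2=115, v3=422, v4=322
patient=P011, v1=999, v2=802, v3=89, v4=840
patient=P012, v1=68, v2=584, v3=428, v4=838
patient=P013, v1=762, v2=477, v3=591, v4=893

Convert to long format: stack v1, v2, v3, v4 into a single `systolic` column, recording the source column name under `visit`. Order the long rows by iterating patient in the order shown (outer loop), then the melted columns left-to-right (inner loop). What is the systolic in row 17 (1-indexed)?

20 rows total (5 × 4). Row 17: index ⌊(17-1)/4⌋ = 4 into patient → P013; (17-1) mod 4 = 0 into the melted columns → v1.
So row 17 is (P013, v1, 762); systolic = 762.

762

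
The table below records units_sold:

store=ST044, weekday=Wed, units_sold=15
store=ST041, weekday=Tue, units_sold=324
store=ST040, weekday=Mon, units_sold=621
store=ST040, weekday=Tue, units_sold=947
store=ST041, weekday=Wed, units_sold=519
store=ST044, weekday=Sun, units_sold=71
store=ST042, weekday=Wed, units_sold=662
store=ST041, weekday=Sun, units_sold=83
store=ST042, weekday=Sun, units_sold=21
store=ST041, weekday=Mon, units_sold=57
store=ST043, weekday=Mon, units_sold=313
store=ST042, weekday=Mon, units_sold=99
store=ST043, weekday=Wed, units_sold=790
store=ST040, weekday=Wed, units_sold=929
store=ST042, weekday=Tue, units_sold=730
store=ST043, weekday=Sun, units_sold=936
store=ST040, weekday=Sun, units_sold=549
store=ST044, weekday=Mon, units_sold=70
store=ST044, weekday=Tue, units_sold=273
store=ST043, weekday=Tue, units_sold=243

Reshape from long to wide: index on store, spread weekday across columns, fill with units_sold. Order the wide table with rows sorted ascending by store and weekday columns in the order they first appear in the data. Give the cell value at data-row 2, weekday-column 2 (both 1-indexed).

324

With rows sorted ascending by store, row 2 is store=ST041. weekday columns in first-appearance order: Wed, Tue, Mon, Sun; column 2 is Tue.
Long rows with store=ST041, weekday=Tue: units_sold = 324.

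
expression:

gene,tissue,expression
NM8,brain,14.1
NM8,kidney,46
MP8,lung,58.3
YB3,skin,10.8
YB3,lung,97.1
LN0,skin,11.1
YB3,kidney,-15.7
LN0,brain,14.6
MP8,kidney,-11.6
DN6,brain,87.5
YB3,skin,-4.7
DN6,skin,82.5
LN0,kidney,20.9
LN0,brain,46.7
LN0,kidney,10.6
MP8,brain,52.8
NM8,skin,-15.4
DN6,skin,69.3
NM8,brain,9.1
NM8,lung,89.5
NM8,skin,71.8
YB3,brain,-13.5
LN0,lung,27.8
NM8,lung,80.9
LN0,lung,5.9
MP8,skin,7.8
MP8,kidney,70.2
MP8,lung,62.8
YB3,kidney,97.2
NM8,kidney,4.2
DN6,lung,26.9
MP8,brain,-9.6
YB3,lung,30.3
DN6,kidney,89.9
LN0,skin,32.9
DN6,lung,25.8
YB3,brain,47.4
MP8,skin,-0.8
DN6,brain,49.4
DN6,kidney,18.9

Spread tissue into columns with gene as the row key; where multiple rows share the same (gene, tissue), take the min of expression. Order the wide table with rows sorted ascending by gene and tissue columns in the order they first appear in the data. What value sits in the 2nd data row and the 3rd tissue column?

With rows sorted ascending by gene, row 2 is gene=LN0. tissue columns in first-appearance order: brain, kidney, lung, skin; column 3 is lung.
Long rows with gene=LN0, tissue=lung: min(27.8, 5.9) = 5.9.

5.9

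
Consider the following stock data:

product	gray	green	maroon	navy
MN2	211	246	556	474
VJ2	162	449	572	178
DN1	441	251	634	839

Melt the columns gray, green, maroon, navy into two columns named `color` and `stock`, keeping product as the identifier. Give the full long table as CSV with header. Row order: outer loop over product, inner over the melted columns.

Each (product, column) pair becomes one row: 3 × 4 = 12 rows.
For example, (MN2, gray) → stock=211.

product,color,stock
MN2,gray,211
MN2,green,246
MN2,maroon,556
MN2,navy,474
VJ2,gray,162
VJ2,green,449
VJ2,maroon,572
VJ2,navy,178
DN1,gray,441
DN1,green,251
DN1,maroon,634
DN1,navy,839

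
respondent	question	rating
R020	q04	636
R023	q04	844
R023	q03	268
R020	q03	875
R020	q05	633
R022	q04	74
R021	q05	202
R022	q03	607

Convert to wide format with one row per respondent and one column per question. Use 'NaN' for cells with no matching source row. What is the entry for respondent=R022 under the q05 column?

NaN

No long-format row has respondent=R022 and question=q05, so the cell is NaN.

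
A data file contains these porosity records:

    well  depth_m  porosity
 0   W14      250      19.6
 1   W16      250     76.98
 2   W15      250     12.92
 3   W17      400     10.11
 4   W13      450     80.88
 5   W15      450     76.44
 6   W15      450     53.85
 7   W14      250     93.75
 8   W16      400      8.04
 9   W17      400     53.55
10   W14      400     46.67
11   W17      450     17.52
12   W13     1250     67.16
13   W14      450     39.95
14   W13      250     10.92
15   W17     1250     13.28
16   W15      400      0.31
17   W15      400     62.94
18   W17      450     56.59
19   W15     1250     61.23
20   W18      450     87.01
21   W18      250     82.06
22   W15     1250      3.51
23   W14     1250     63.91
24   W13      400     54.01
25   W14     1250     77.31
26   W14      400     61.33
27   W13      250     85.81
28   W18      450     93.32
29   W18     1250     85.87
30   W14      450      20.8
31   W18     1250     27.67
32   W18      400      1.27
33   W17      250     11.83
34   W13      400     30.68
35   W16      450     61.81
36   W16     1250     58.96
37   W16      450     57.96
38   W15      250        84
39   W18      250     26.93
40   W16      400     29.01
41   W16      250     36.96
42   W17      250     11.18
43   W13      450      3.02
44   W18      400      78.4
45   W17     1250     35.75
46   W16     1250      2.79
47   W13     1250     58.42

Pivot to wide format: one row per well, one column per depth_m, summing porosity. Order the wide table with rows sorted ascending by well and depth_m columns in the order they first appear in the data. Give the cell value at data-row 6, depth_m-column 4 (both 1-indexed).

With rows sorted ascending by well, row 6 is well=W18. depth_m columns in first-appearance order: 250, 400, 450, 1250; column 4 is 1250.
Long rows with well=W18, depth_m=1250: 85.87 + 27.67 = 113.54.

113.54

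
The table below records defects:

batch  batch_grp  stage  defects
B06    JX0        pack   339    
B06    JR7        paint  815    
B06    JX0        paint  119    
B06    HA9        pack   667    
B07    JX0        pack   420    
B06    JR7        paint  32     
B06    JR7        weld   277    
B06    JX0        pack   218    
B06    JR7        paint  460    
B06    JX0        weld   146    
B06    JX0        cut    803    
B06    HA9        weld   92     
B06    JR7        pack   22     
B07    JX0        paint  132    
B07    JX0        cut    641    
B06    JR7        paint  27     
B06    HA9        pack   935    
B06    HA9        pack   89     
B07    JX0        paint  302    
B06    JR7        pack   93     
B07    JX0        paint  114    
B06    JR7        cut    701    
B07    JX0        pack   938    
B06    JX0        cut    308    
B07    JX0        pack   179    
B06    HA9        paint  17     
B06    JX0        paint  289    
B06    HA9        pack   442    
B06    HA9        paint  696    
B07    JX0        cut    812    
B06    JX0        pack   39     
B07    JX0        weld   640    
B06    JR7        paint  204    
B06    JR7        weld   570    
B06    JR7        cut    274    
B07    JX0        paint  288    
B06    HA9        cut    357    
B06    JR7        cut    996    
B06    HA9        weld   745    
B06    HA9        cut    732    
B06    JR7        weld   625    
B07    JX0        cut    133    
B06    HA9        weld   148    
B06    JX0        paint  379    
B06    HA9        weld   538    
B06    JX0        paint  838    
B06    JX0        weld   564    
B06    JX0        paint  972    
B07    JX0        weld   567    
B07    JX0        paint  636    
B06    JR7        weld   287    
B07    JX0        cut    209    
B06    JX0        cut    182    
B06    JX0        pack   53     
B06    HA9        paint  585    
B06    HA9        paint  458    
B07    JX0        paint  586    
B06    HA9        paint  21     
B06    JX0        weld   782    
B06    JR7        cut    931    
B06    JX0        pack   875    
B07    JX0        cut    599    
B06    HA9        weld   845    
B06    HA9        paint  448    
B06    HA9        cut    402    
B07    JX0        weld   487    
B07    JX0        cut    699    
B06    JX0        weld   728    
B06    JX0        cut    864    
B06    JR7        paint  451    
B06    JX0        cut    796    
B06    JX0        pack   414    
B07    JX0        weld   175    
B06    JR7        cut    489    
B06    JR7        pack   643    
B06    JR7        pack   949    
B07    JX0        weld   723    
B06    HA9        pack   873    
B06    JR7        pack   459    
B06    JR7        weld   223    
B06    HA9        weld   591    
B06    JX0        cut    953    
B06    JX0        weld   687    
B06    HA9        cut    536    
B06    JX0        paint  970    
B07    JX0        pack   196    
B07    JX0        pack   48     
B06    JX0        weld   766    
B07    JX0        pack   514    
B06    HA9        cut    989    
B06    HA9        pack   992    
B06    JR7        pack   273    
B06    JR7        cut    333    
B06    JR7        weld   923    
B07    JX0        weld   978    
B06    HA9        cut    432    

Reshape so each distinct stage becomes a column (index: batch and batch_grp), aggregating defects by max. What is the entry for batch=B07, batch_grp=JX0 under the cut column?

Rows with batch=B07, batch_grp=JX0 and stage=cut: defects values are 641, 812, 133, 209, 599, 699.
max(641, 812, 133, 209, 599, 699) = 812.

812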